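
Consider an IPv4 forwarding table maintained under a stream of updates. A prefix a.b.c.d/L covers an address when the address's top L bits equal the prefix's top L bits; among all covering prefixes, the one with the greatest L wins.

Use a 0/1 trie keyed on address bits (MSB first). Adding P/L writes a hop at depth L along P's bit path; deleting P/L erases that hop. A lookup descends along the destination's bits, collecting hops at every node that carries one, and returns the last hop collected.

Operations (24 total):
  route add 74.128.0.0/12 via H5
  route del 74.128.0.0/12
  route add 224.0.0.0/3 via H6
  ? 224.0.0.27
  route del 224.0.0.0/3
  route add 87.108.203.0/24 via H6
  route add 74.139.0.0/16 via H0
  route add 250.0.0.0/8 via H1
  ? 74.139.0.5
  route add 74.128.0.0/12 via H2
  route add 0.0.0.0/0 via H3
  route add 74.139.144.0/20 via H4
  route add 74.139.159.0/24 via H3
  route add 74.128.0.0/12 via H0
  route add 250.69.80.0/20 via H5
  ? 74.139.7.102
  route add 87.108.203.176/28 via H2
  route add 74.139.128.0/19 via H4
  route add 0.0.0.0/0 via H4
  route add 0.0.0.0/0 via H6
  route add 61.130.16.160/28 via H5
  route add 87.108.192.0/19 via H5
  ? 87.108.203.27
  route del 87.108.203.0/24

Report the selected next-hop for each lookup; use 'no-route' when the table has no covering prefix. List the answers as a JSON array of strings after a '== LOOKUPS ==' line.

Trace:
  + 74.128.0.0/12 (H5) depth=12
  del 74.128.0.0/12 (clear depth 12)
  + 224.0.0.0/3 (H6) depth=3
  lookup 224.0.0.27: bits 111 walk d0:-→d1:-→d2:-→d3:H6 -> H6
  del 224.0.0.0/3 (clear depth 3)
  + 87.108.203.0/24 (H6) depth=24
  + 74.139.0.0/16 (H0) depth=16
  + 250.0.0.0/8 (H1) depth=8
  lookup 74.139.0.5: bits 0100101010001011 walk d0:-→d1:-→d2:-→d3:-→d4:-→d5:-→d6:-→d7:-→d8:-→d9:-→d10:-→d11:-→d12:-→d13:-→d14:-→d15:-→d16:H0 -> H0
  + 74.128.0.0/12 (H2) depth=12
  + 0.0.0.0/0 (H3) depth=0
  + 74.139.144.0/20 (H4) depth=20
  + 74.139.159.0/24 (H3) depth=24
  + 74.128.0.0/12 (H0) depth=12
  + 250.69.80.0/20 (H5) depth=20
  lookup 74.139.7.102: bits 0100101010001011 walk d0:H3→d1:-→d2:-→d3:-→d4:-→d5:-→d6:-→d7:-→d8:-→d9:-→d10:-→d11:-→d12:H0→d13:-→d14:-→d15:-→d16:H0 -> H0
  + 87.108.203.176/28 (H2) depth=28
  + 74.139.128.0/19 (H4) depth=19
  + 0.0.0.0/0 (H4) depth=0
  + 0.0.0.0/0 (H6) depth=0
  + 61.130.16.160/28 (H5) depth=28
  + 87.108.192.0/19 (H5) depth=19
  lookup 87.108.203.27: bits 010101110110110011001011 walk d0:H6→d1:-→d2:-→d3:-→d4:-→d5:-→d6:-→d7:-→d8:-→d9:-→d10:-→d11:-→d12:-→d13:-→d14:-→d15:-→d16:-→d17:-→d18:-→d19:H5→d20:-→d21:-→d22:-→d23:-→d24:H6 -> H6
  del 87.108.203.0/24 (clear depth 24)

== LOOKUPS ==
["H6","H0","H0","H6"]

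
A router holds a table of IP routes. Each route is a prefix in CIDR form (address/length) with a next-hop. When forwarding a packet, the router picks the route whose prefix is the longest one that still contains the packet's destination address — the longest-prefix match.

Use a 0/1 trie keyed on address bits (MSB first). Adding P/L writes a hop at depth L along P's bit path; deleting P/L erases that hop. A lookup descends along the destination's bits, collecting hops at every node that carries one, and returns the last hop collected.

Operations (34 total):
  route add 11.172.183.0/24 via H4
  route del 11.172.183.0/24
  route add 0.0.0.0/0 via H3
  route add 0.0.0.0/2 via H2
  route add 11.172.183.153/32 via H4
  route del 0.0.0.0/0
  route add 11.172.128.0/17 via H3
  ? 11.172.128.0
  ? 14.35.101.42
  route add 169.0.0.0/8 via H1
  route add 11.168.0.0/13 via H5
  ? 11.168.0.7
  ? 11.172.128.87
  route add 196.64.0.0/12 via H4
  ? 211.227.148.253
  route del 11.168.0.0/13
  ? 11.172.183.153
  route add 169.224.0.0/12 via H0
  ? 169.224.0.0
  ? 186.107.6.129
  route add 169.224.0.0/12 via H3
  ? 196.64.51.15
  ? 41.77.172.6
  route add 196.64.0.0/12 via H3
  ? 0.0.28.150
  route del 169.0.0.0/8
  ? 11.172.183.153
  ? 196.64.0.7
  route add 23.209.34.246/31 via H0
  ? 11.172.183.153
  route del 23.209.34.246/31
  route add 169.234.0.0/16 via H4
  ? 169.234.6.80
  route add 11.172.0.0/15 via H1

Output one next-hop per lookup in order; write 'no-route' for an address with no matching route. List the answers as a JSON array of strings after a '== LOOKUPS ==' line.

Trace:
  add 11.172.183.0/24 -> H4 at depth 24
  del 11.172.183.0/24 (clear depth 24)
  add 0.0.0.0/0 -> H3 at depth 0
  add 0.0.0.0/2 -> H2 at depth 2
  add 11.172.183.153/32 -> H4 at depth 32
  del 0.0.0.0/0 (clear depth 0)
  add 11.172.128.0/17 -> H3 at depth 17
  ? 11.172.128.0  path d0:-→d1:-→d2:H2→d3:-→d4:-→d5:-→d6:-→d7:-→d8:-→d9:-→d10:-→d11:-→d12:-→d13:-→d14:-→d15:-→d16:-→d17:H3→d18:-  best=H3
  ? 14.35.101.42  path d0:-→d1:-→d2:H2→d3:-→d4:-→d5:-  best=H2
  add 169.0.0.0/8 -> H1 at depth 8
  add 11.168.0.0/13 -> H5 at depth 13
  ? 11.168.0.7  path d0:-→d1:-→d2:H2→d3:-→d4:-→d5:-→d6:-→d7:-→d8:-→d9:-→d10:-→d11:-→d12:-→d13:H5  best=H5
  ? 11.172.128.87  path d0:-→d1:-→d2:H2→d3:-→d4:-→d5:-→d6:-→d7:-→d8:-→d9:-→d10:-→d11:-→d12:-→d13:H5→d14:-→d15:-→d16:-→d17:H3→d18:-  best=H3
  add 196.64.0.0/12 -> H4 at depth 12
  ? 211.227.148.253  path d0:-→d1:-→d2:-→d3:-  best=no-route
  del 11.168.0.0/13 (clear depth 13)
  ? 11.172.183.153  path d0:-→d1:-→d2:H2→d3:-→d4:-→d5:-→d6:-→d7:-→d8:-→d9:-→d10:-→d11:-→d12:-→d13:-→d14:-→d15:-→d16:-→d17:H3→d18:-→d19:-→d20:-→d21:-→d22:-→d23:-→d24:-→d25:-→d26:-→d27:-→d28:-→d29:-→d30:-→d31:-→d32:H4  best=H4
  add 169.224.0.0/12 -> H0 at depth 12
  ? 169.224.0.0  path d0:-→d1:-→d2:-→d3:-→d4:-→d5:-→d6:-→d7:-→d8:H1→d9:-→d10:-→d11:-→d12:H0  best=H0
  ? 186.107.6.129  path d0:-→d1:-→d2:-→d3:-  best=no-route
  add 169.224.0.0/12 -> H3 at depth 12
  ? 196.64.51.15  path d0:-→d1:-→d2:-→d3:-→d4:-→d5:-→d6:-→d7:-→d8:-→d9:-→d10:-→d11:-→d12:H4  best=H4
  ? 41.77.172.6  path d0:-→d1:-→d2:H2  best=H2
  add 196.64.0.0/12 -> H3 at depth 12
  ? 0.0.28.150  path d0:-→d1:-→d2:H2→d3:-→d4:-  best=H2
  del 169.0.0.0/8 (clear depth 8)
  ? 11.172.183.153  path d0:-→d1:-→d2:H2→d3:-→d4:-→d5:-→d6:-→d7:-→d8:-→d9:-→d10:-→d11:-→d12:-→d13:-→d14:-→d15:-→d16:-→d17:H3→d18:-→d19:-→d20:-→d21:-→d22:-→d23:-→d24:-→d25:-→d26:-→d27:-→d28:-→d29:-→d30:-→d31:-→d32:H4  best=H4
  ? 196.64.0.7  path d0:-→d1:-→d2:-→d3:-→d4:-→d5:-→d6:-→d7:-→d8:-→d9:-→d10:-→d11:-→d12:H3  best=H3
  add 23.209.34.246/31 -> H0 at depth 31
  ? 11.172.183.153  path d0:-→d1:-→d2:H2→d3:-→d4:-→d5:-→d6:-→d7:-→d8:-→d9:-→d10:-→d11:-→d12:-→d13:-→d14:-→d15:-→d16:-→d17:H3→d18:-→d19:-→d20:-→d21:-→d22:-→d23:-→d24:-→d25:-→d26:-→d27:-→d28:-→d29:-→d30:-→d31:-→d32:H4  best=H4
  del 23.209.34.246/31 (clear depth 31)
  add 169.234.0.0/16 -> H4 at depth 16
  ? 169.234.6.80  path d0:-→d1:-→d2:-→d3:-→d4:-→d5:-→d6:-→d7:-→d8:-→d9:-→d10:-→d11:-→d12:H3→d13:-→d14:-→d15:-→d16:H4  best=H4
  add 11.172.0.0/15 -> H1 at depth 15

== LOOKUPS ==
["H3","H2","H5","H3","no-route","H4","H0","no-route","H4","H2","H2","H4","H3","H4","H4"]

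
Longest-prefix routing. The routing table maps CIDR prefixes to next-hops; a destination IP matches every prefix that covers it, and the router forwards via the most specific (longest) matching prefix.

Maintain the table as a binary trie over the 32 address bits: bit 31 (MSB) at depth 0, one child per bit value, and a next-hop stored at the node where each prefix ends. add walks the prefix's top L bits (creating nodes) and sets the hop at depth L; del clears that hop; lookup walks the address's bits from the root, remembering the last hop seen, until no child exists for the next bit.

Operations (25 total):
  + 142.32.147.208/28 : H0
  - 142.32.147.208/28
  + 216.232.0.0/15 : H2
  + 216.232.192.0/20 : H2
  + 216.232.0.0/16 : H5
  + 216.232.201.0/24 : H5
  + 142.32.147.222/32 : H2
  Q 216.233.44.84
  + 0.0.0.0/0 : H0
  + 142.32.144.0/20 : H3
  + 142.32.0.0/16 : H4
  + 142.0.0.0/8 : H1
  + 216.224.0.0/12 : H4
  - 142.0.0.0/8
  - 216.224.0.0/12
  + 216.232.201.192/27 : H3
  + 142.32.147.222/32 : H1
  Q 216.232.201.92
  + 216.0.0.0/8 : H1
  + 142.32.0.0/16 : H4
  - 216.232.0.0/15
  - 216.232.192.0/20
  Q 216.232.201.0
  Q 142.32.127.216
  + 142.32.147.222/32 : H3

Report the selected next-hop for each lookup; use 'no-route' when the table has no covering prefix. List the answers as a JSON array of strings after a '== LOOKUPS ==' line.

Trace:
  + 142.32.147.208/28 (H0) depth=28
  - 142.32.147.208/28 clear@28
  + 216.232.0.0/15 (H2) depth=15
  + 216.232.192.0/20 (H2) depth=20
  + 216.232.0.0/16 (H5) depth=16
  + 216.232.201.0/24 (H5) depth=24
  + 142.32.147.222/32 (H2) depth=32
  Q 216.233.44.84: descend 110110001110100 ; hops seen [H2] ; pick H2
  + 0.0.0.0/0 (H0) depth=0
  + 142.32.144.0/20 (H3) depth=20
  + 142.32.0.0/16 (H4) depth=16
  + 142.0.0.0/8 (H1) depth=8
  + 216.224.0.0/12 (H4) depth=12
  - 142.0.0.0/8 clear@8
  - 216.224.0.0/12 clear@12
  + 216.232.201.192/27 (H3) depth=27
  + 142.32.147.222/32 (H1) depth=32
  Q 216.232.201.92: descend 110110001110100011001001 ; hops seen [H0,H2,H5,H2,H5] ; pick H5
  + 216.0.0.0/8 (H1) depth=8
  + 142.32.0.0/16 (H4) depth=16
  - 216.232.0.0/15 clear@15
  - 216.232.192.0/20 clear@20
  Q 216.232.201.0: descend 110110001110100011001001 ; hops seen [H0,H1,H5,H5] ; pick H5
  Q 142.32.127.216: descend 1000111000100000 ; hops seen [H0,H4] ; pick H4
  + 142.32.147.222/32 (H3) depth=32

== LOOKUPS ==
["H2","H5","H5","H4"]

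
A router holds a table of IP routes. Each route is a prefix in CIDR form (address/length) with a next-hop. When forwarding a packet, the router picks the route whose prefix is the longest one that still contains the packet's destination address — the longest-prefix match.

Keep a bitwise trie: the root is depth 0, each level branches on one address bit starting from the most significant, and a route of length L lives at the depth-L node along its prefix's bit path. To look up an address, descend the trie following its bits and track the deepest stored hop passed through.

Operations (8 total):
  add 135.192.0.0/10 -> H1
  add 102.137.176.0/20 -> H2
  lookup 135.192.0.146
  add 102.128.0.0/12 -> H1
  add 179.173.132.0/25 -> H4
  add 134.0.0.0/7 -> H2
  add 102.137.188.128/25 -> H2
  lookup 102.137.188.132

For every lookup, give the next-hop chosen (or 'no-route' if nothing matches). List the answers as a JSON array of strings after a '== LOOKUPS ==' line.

Trace:
  add 135.192.0.0/10 -> H1 at depth 10
  add 102.137.176.0/20 -> H2 at depth 20
  Q 135.192.0.146: descend 1000011111 ; hops seen [H1] ; pick H1
  add 102.128.0.0/12 -> H1 at depth 12
  add 179.173.132.0/25 -> H4 at depth 25
  add 134.0.0.0/7 -> H2 at depth 7
  add 102.137.188.128/25 -> H2 at depth 25
  Q 102.137.188.132: descend 0110011010001001101111001 ; hops seen [H1,H2,H2] ; pick H2

== LOOKUPS ==
["H1","H2"]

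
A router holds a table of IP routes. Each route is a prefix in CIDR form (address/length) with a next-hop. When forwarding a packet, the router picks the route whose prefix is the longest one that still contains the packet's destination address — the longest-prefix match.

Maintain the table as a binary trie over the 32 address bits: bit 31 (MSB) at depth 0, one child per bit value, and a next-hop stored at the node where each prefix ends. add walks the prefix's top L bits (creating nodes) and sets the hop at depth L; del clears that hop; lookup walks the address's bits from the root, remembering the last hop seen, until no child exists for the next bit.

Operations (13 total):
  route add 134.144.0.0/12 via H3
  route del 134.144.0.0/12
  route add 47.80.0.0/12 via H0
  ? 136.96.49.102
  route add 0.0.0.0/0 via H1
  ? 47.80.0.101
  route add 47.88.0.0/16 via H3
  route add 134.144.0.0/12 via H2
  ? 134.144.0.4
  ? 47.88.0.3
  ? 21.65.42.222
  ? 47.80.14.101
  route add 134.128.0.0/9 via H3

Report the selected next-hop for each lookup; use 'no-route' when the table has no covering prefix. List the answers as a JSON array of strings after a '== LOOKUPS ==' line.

Process each operation:
  + 134.144.0.0/12 (H3) depth=12
  del 134.144.0.0/12 (clear depth 12)
  + 47.80.0.0/12 (H0) depth=12
  lookup 136.96.49.102: bits 1000 walk d0:-→d1:-→d2:-→d3:-→d4:- -> no-route
  + 0.0.0.0/0 (H1) depth=0
  lookup 47.80.0.101: bits 001011110101 walk d0:H1→d1:-→d2:-→d3:-→d4:-→d5:-→d6:-→d7:-→d8:-→d9:-→d10:-→d11:-→d12:H0 -> H0
  + 47.88.0.0/16 (H3) depth=16
  + 134.144.0.0/12 (H2) depth=12
  lookup 134.144.0.4: bits 100001101001 walk d0:H1→d1:-→d2:-→d3:-→d4:-→d5:-→d6:-→d7:-→d8:-→d9:-→d10:-→d11:-→d12:H2 -> H2
  lookup 47.88.0.3: bits 0010111101011000 walk d0:H1→d1:-→d2:-→d3:-→d4:-→d5:-→d6:-→d7:-→d8:-→d9:-→d10:-→d11:-→d12:H0→d13:-→d14:-→d15:-→d16:H3 -> H3
  lookup 21.65.42.222: bits 00 walk d0:H1→d1:-→d2:- -> H1
  lookup 47.80.14.101: bits 001011110101 walk d0:H1→d1:-→d2:-→d3:-→d4:-→d5:-→d6:-→d7:-→d8:-→d9:-→d10:-→d11:-→d12:H0 -> H0
  + 134.128.0.0/9 (H3) depth=9

== LOOKUPS ==
["no-route","H0","H2","H3","H1","H0"]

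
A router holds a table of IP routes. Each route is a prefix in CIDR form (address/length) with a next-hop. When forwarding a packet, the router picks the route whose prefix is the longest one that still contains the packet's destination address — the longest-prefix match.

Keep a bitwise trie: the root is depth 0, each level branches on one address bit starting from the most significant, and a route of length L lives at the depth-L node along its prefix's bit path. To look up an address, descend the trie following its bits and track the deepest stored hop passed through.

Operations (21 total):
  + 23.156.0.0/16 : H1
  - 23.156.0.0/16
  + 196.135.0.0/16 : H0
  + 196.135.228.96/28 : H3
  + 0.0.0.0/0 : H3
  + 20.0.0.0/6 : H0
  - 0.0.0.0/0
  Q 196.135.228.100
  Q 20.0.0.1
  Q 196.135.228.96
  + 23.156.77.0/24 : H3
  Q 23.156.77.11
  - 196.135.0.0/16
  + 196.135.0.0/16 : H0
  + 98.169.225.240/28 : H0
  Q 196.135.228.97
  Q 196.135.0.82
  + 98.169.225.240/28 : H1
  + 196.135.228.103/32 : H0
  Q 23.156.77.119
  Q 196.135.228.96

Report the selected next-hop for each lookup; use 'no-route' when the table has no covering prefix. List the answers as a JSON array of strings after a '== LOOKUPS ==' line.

Trace:
  add 23.156.0.0/16 -> H1 at depth 16
  del 23.156.0.0/16 (clear depth 16)
  add 196.135.0.0/16 -> H0 at depth 16
  add 196.135.228.96/28 -> H3 at depth 28
  add 0.0.0.0/0 -> H3 at depth 0
  add 20.0.0.0/6 -> H0 at depth 6
  del 0.0.0.0/0 (clear depth 0)
  Q 196.135.228.100: descend 1100010010000111111001000110 ; hops seen [H0,H3] ; pick H3
  Q 20.0.0.1: descend 000101 ; hops seen [H0] ; pick H0
  Q 196.135.228.96: descend 1100010010000111111001000110 ; hops seen [H0,H3] ; pick H3
  add 23.156.77.0/24 -> H3 at depth 24
  Q 23.156.77.11: descend 000101111001110001001101 ; hops seen [H0,H3] ; pick H3
  del 196.135.0.0/16 (clear depth 16)
  add 196.135.0.0/16 -> H0 at depth 16
  add 98.169.225.240/28 -> H0 at depth 28
  Q 196.135.228.97: descend 1100010010000111111001000110 ; hops seen [H0,H3] ; pick H3
  Q 196.135.0.82: descend 1100010010000111 ; hops seen [H0] ; pick H0
  add 98.169.225.240/28 -> H1 at depth 28
  add 196.135.228.103/32 -> H0 at depth 32
  Q 23.156.77.119: descend 000101111001110001001101 ; hops seen [H0,H3] ; pick H3
  Q 196.135.228.96: descend 11000100100001111110010001100 ; hops seen [H0,H3] ; pick H3

== LOOKUPS ==
["H3","H0","H3","H3","H3","H0","H3","H3"]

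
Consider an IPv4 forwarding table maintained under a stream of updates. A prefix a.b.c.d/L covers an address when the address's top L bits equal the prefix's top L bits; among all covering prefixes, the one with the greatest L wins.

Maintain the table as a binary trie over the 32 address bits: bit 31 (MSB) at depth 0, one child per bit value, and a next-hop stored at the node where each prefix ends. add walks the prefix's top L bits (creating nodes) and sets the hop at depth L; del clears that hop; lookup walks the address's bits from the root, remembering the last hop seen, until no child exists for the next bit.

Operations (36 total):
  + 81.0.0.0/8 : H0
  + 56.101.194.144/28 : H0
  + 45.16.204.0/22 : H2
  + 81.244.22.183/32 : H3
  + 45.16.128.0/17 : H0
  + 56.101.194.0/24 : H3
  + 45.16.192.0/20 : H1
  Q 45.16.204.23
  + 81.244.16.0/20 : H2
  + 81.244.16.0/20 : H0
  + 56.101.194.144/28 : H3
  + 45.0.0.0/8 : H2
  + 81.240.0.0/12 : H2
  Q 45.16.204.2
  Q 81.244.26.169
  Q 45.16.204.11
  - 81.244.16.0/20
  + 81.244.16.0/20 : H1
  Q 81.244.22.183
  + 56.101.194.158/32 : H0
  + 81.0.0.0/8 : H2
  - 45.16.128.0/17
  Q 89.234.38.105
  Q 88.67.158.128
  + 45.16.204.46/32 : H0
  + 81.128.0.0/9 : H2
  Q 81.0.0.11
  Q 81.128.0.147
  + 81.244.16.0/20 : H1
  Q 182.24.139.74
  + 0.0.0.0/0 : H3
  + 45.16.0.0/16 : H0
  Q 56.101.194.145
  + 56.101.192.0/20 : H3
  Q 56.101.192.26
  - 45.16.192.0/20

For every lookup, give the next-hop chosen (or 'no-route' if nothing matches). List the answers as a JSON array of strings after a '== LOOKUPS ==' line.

Trace:
  add 81.0.0.0/8 -> H0 at depth 8
  add 56.101.194.144/28 -> H0 at depth 28
  add 45.16.204.0/22 -> H2 at depth 22
  add 81.244.22.183/32 -> H3 at depth 32
  add 45.16.128.0/17 -> H0 at depth 17
  add 56.101.194.0/24 -> H3 at depth 24
  add 45.16.192.0/20 -> H1 at depth 20
  lookup 45.16.204.23: bits 0010110100010000110011 walk d0:-→d1:-→d2:-→d3:-→d4:-→d5:-→d6:-→d7:-→d8:-→d9:-→d10:-→d11:-→d12:-→d13:-→d14:-→d15:-→d16:-→d17:H0→d18:-→d19:-→d20:H1→d21:-→d22:H2 -> H2
  add 81.244.16.0/20 -> H2 at depth 20
  add 81.244.16.0/20 -> H0 at depth 20
  add 56.101.194.144/28 -> H3 at depth 28
  add 45.0.0.0/8 -> H2 at depth 8
  add 81.240.0.0/12 -> H2 at depth 12
  lookup 45.16.204.2: bits 0010110100010000110011 walk d0:-→d1:-→d2:-→d3:-→d4:-→d5:-→d6:-→d7:-→d8:H2→d9:-→d10:-→d11:-→d12:-→d13:-→d14:-→d15:-→d16:-→d17:H0→d18:-→d19:-→d20:H1→d21:-→d22:H2 -> H2
  lookup 81.244.26.169: bits 01010001111101000001 walk d0:-→d1:-→d2:-→d3:-→d4:-→d5:-→d6:-→d7:-→d8:H0→d9:-→d10:-→d11:-→d12:H2→d13:-→d14:-→d15:-→d16:-→d17:-→d18:-→d19:-→d20:H0 -> H0
  lookup 45.16.204.11: bits 0010110100010000110011 walk d0:-→d1:-→d2:-→d3:-→d4:-→d5:-→d6:-→d7:-→d8:H2→d9:-→d10:-→d11:-→d12:-→d13:-→d14:-→d15:-→d16:-→d17:H0→d18:-→d19:-→d20:H1→d21:-→d22:H2 -> H2
  del 81.244.16.0/20 (clear depth 20)
  add 81.244.16.0/20 -> H1 at depth 20
  lookup 81.244.22.183: bits 01010001111101000001011010110111 walk d0:-→d1:-→d2:-→d3:-→d4:-→d5:-→d6:-→d7:-→d8:H0→d9:-→d10:-→d11:-→d12:H2→d13:-→d14:-→d15:-→d16:-→d17:-→d18:-→d19:-→d20:H1→d21:-→d22:-→d23:-→d24:-→d25:-→d26:-→d27:-→d28:-→d29:-→d30:-→d31:-→d32:H3 -> H3
  add 56.101.194.158/32 -> H0 at depth 32
  add 81.0.0.0/8 -> H2 at depth 8
  del 45.16.128.0/17 (clear depth 17)
  lookup 89.234.38.105: bits 0101 walk d0:-→d1:-→d2:-→d3:-→d4:- -> no-route
  lookup 88.67.158.128: bits 0101 walk d0:-→d1:-→d2:-→d3:-→d4:- -> no-route
  add 45.16.204.46/32 -> H0 at depth 32
  add 81.128.0.0/9 -> H2 at depth 9
  lookup 81.0.0.11: bits 01010001 walk d0:-→d1:-→d2:-→d3:-→d4:-→d5:-→d6:-→d7:-→d8:H2 -> H2
  lookup 81.128.0.147: bits 010100011 walk d0:-→d1:-→d2:-→d3:-→d4:-→d5:-→d6:-→d7:-→d8:H2→d9:H2 -> H2
  add 81.244.16.0/20 -> H1 at depth 20
  lookup 182.24.139.74: bits ε walk d0:- -> no-route
  add 0.0.0.0/0 -> H3 at depth 0
  add 45.16.0.0/16 -> H0 at depth 16
  lookup 56.101.194.145: bits 0011100001100101110000101001 walk d0:H3→d1:-→d2:-→d3:-→d4:-→d5:-→d6:-→d7:-→d8:-→d9:-→d10:-→d11:-→d12:-→d13:-→d14:-→d15:-→d16:-→d17:-→d18:-→d19:-→d20:-→d21:-→d22:-→d23:-→d24:H3→d25:-→d26:-→d27:-→d28:H3 -> H3
  add 56.101.192.0/20 -> H3 at depth 20
  lookup 56.101.192.26: bits 0011100001100101110000 walk d0:H3→d1:-→d2:-→d3:-→d4:-→d5:-→d6:-→d7:-→d8:-→d9:-→d10:-→d11:-→d12:-→d13:-→d14:-→d15:-→d16:-→d17:-→d18:-→d19:-→d20:H3→d21:-→d22:- -> H3
  del 45.16.192.0/20 (clear depth 20)

== LOOKUPS ==
["H2","H2","H0","H2","H3","no-route","no-route","H2","H2","no-route","H3","H3"]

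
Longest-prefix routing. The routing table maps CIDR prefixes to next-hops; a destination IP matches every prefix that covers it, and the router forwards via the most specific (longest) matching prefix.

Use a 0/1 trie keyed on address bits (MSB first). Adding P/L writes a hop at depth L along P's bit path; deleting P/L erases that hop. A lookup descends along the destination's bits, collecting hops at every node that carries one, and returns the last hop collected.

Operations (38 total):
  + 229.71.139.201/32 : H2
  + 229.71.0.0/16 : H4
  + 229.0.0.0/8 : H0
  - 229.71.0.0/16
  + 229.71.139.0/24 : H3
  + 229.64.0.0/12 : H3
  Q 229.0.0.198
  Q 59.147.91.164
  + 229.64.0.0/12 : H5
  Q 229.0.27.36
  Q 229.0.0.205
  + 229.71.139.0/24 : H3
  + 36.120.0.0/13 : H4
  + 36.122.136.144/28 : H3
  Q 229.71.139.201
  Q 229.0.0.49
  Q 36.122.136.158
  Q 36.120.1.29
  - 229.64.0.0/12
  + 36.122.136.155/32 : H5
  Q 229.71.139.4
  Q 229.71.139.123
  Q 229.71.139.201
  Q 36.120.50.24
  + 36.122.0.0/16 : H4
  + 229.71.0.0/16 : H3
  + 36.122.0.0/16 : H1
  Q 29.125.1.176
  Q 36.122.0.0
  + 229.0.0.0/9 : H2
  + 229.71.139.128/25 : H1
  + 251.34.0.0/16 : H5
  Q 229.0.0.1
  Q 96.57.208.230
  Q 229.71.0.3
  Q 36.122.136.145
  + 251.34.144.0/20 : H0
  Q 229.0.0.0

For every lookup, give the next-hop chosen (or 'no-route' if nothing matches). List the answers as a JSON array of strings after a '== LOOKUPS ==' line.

Apply in order:
  + 229.71.139.201/32 (H2) depth=32
  + 229.71.0.0/16 (H4) depth=16
  + 229.0.0.0/8 (H0) depth=8
  del 229.71.0.0/16 (clear depth 16)
  + 229.71.139.0/24 (H3) depth=24
  + 229.64.0.0/12 (H3) depth=12
  Q 229.0.0.198: descend 111001010 ; hops seen [H0] ; pick H0
  Q 59.147.91.164: descend ε ; hops seen [∅] ; pick no-route
  + 229.64.0.0/12 (H5) depth=12
  Q 229.0.27.36: descend 111001010 ; hops seen [H0] ; pick H0
  Q 229.0.0.205: descend 111001010 ; hops seen [H0] ; pick H0
  + 229.71.139.0/24 (H3) depth=24
  + 36.120.0.0/13 (H4) depth=13
  + 36.122.136.144/28 (H3) depth=28
  Q 229.71.139.201: descend 11100101010001111000101111001001 ; hops seen [H0,H5,H3,H2] ; pick H2
  Q 229.0.0.49: descend 111001010 ; hops seen [H0] ; pick H0
  Q 36.122.136.158: descend 0010010001111010100010001001 ; hops seen [H4,H3] ; pick H3
  Q 36.120.1.29: descend 00100100011110 ; hops seen [H4] ; pick H4
  del 229.64.0.0/12 (clear depth 12)
  + 36.122.136.155/32 (H5) depth=32
  Q 229.71.139.4: descend 111001010100011110001011 ; hops seen [H0,H3] ; pick H3
  Q 229.71.139.123: descend 111001010100011110001011 ; hops seen [H0,H3] ; pick H3
  Q 229.71.139.201: descend 11100101010001111000101111001001 ; hops seen [H0,H3,H2] ; pick H2
  Q 36.120.50.24: descend 00100100011110 ; hops seen [H4] ; pick H4
  + 36.122.0.0/16 (H4) depth=16
  + 229.71.0.0/16 (H3) depth=16
  + 36.122.0.0/16 (H1) depth=16
  Q 29.125.1.176: descend 00 ; hops seen [∅] ; pick no-route
  Q 36.122.0.0: descend 0010010001111010 ; hops seen [H4,H1] ; pick H1
  + 229.0.0.0/9 (H2) depth=9
  + 229.71.139.128/25 (H1) depth=25
  + 251.34.0.0/16 (H5) depth=16
  Q 229.0.0.1: descend 111001010 ; hops seen [H0,H2] ; pick H2
  Q 96.57.208.230: descend 0 ; hops seen [∅] ; pick no-route
  Q 229.71.0.3: descend 1110010101000111 ; hops seen [H0,H2,H3] ; pick H3
  Q 36.122.136.145: descend 0010010001111010100010001001 ; hops seen [H4,H1,H3] ; pick H3
  + 251.34.144.0/20 (H0) depth=20
  Q 229.0.0.0: descend 111001010 ; hops seen [H0,H2] ; pick H2

== LOOKUPS ==
["H0","no-route","H0","H0","H2","H0","H3","H4","H3","H3","H2","H4","no-route","H1","H2","no-route","H3","H3","H2"]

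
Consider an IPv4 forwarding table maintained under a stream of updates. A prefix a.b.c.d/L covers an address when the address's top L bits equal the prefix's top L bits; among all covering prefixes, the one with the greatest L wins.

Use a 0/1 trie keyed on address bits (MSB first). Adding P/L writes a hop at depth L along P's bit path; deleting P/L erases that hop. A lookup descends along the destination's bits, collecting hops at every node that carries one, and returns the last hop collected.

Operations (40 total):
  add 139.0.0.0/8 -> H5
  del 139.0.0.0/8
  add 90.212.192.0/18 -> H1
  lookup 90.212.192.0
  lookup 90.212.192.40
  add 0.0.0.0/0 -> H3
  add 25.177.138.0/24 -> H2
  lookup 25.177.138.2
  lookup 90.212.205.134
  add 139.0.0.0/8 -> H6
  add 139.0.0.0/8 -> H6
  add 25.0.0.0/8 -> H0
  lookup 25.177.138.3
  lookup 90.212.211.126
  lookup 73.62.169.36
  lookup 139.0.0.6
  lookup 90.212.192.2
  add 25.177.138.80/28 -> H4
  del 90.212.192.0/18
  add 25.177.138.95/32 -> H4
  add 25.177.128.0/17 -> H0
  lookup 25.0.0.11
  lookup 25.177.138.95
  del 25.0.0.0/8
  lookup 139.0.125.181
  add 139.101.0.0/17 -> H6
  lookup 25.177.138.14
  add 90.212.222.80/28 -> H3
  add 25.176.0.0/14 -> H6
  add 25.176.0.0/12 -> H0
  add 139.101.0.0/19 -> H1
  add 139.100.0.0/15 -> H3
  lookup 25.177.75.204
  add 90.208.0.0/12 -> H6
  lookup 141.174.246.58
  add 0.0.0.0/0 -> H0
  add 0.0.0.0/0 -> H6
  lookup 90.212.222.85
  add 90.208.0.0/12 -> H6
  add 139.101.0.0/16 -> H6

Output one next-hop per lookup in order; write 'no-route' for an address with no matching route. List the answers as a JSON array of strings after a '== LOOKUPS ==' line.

Apply in order:
  add 139.0.0.0/8 -> H5 at depth 8
  del 139.0.0.0/8 (clear depth 8)
  add 90.212.192.0/18 -> H1 at depth 18
  ? 90.212.192.0  path d0:-→d1:-→d2:-→d3:-→d4:-→d5:-→d6:-→d7:-→d8:-→d9:-→d10:-→d11:-→d12:-→d13:-→d14:-→d15:-→d16:-→d17:-→d18:H1  best=H1
  ? 90.212.192.40  path d0:-→d1:-→d2:-→d3:-→d4:-→d5:-→d6:-→d7:-→d8:-→d9:-→d10:-→d11:-→d12:-→d13:-→d14:-→d15:-→d16:-→d17:-→d18:H1  best=H1
  add 0.0.0.0/0 -> H3 at depth 0
  add 25.177.138.0/24 -> H2 at depth 24
  ? 25.177.138.2  path d0:H3→d1:-→d2:-→d3:-→d4:-→d5:-→d6:-→d7:-→d8:-→d9:-→d10:-→d11:-→d12:-→d13:-→d14:-→d15:-→d16:-→d17:-→d18:-→d19:-→d20:-→d21:-→d22:-→d23:-→d24:H2  best=H2
  ? 90.212.205.134  path d0:H3→d1:-→d2:-→d3:-→d4:-→d5:-→d6:-→d7:-→d8:-→d9:-→d10:-→d11:-→d12:-→d13:-→d14:-→d15:-→d16:-→d17:-→d18:H1  best=H1
  add 139.0.0.0/8 -> H6 at depth 8
  add 139.0.0.0/8 -> H6 at depth 8
  add 25.0.0.0/8 -> H0 at depth 8
  ? 25.177.138.3  path d0:H3→d1:-→d2:-→d3:-→d4:-→d5:-→d6:-→d7:-→d8:H0→d9:-→d10:-→d11:-→d12:-→d13:-→d14:-→d15:-→d16:-→d17:-→d18:-→d19:-→d20:-→d21:-→d22:-→d23:-→d24:H2  best=H2
  ? 90.212.211.126  path d0:H3→d1:-→d2:-→d3:-→d4:-→d5:-→d6:-→d7:-→d8:-→d9:-→d10:-→d11:-→d12:-→d13:-→d14:-→d15:-→d16:-→d17:-→d18:H1  best=H1
  ? 73.62.169.36  path d0:H3→d1:-→d2:-→d3:-  best=H3
  ? 139.0.0.6  path d0:H3→d1:-→d2:-→d3:-→d4:-→d5:-→d6:-→d7:-→d8:H6  best=H6
  ? 90.212.192.2  path d0:H3→d1:-→d2:-→d3:-→d4:-→d5:-→d6:-→d7:-→d8:-→d9:-→d10:-→d11:-→d12:-→d13:-→d14:-→d15:-→d16:-→d17:-→d18:H1  best=H1
  add 25.177.138.80/28 -> H4 at depth 28
  del 90.212.192.0/18 (clear depth 18)
  add 25.177.138.95/32 -> H4 at depth 32
  add 25.177.128.0/17 -> H0 at depth 17
  ? 25.0.0.11  path d0:H3→d1:-→d2:-→d3:-→d4:-→d5:-→d6:-→d7:-→d8:H0  best=H0
  ? 25.177.138.95  path d0:H3→d1:-→d2:-→d3:-→d4:-→d5:-→d6:-→d7:-→d8:H0→d9:-→d10:-→d11:-→d12:-→d13:-→d14:-→d15:-→d16:-→d17:H0→d18:-→d19:-→d20:-→d21:-→d22:-→d23:-→d24:H2→d25:-→d26:-→d27:-→d28:H4→d29:-→d30:-→d31:-→d32:H4  best=H4
  del 25.0.0.0/8 (clear depth 8)
  ? 139.0.125.181  path d0:H3→d1:-→d2:-→d3:-→d4:-→d5:-→d6:-→d7:-→d8:H6  best=H6
  add 139.101.0.0/17 -> H6 at depth 17
  ? 25.177.138.14  path d0:H3→d1:-→d2:-→d3:-→d4:-→d5:-→d6:-→d7:-→d8:-→d9:-→d10:-→d11:-→d12:-→d13:-→d14:-→d15:-→d16:-→d17:H0→d18:-→d19:-→d20:-→d21:-→d22:-→d23:-→d24:H2→d25:-  best=H2
  add 90.212.222.80/28 -> H3 at depth 28
  add 25.176.0.0/14 -> H6 at depth 14
  add 25.176.0.0/12 -> H0 at depth 12
  add 139.101.0.0/19 -> H1 at depth 19
  add 139.100.0.0/15 -> H3 at depth 15
  ? 25.177.75.204  path d0:H3→d1:-→d2:-→d3:-→d4:-→d5:-→d6:-→d7:-→d8:-→d9:-→d10:-→d11:-→d12:H0→d13:-→d14:H6→d15:-→d16:-  best=H6
  add 90.208.0.0/12 -> H6 at depth 12
  ? 141.174.246.58  path d0:H3→d1:-→d2:-→d3:-→d4:-→d5:-  best=H3
  add 0.0.0.0/0 -> H0 at depth 0
  add 0.0.0.0/0 -> H6 at depth 0
  ? 90.212.222.85  path d0:H6→d1:-→d2:-→d3:-→d4:-→d5:-→d6:-→d7:-→d8:-→d9:-→d10:-→d11:-→d12:H6→d13:-→d14:-→d15:-→d16:-→d17:-→d18:-→d19:-→d20:-→d21:-→d22:-→d23:-→d24:-→d25:-→d26:-→d27:-→d28:H3  best=H3
  add 90.208.0.0/12 -> H6 at depth 12
  add 139.101.0.0/16 -> H6 at depth 16

== LOOKUPS ==
["H1","H1","H2","H1","H2","H1","H3","H6","H1","H0","H4","H6","H2","H6","H3","H3"]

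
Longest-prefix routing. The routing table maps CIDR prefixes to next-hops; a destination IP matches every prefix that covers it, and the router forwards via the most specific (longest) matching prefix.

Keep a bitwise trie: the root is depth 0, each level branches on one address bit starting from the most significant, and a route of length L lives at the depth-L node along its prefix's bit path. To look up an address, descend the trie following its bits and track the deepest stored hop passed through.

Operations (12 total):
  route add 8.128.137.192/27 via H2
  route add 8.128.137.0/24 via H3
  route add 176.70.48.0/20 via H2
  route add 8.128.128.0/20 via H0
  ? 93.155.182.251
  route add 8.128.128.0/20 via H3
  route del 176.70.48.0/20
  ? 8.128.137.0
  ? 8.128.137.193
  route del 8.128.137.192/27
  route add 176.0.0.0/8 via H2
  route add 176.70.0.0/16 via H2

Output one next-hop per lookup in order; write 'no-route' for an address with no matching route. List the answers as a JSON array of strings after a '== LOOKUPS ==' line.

Process each operation:
  add 8.128.137.192/27 -> H2 at depth 27
  add 8.128.137.0/24 -> H3 at depth 24
  add 176.70.48.0/20 -> H2 at depth 20
  add 8.128.128.0/20 -> H0 at depth 20
  Q 93.155.182.251: descend 0 ; hops seen [∅] ; pick no-route
  add 8.128.128.0/20 -> H3 at depth 20
  - 176.70.48.0/20 clear@20
  Q 8.128.137.0: descend 000010001000000010001001 ; hops seen [H3,H3] ; pick H3
  Q 8.128.137.193: descend 000010001000000010001001110 ; hops seen [H3,H3,H2] ; pick H2
  - 8.128.137.192/27 clear@27
  add 176.0.0.0/8 -> H2 at depth 8
  add 176.70.0.0/16 -> H2 at depth 16

== LOOKUPS ==
["no-route","H3","H2"]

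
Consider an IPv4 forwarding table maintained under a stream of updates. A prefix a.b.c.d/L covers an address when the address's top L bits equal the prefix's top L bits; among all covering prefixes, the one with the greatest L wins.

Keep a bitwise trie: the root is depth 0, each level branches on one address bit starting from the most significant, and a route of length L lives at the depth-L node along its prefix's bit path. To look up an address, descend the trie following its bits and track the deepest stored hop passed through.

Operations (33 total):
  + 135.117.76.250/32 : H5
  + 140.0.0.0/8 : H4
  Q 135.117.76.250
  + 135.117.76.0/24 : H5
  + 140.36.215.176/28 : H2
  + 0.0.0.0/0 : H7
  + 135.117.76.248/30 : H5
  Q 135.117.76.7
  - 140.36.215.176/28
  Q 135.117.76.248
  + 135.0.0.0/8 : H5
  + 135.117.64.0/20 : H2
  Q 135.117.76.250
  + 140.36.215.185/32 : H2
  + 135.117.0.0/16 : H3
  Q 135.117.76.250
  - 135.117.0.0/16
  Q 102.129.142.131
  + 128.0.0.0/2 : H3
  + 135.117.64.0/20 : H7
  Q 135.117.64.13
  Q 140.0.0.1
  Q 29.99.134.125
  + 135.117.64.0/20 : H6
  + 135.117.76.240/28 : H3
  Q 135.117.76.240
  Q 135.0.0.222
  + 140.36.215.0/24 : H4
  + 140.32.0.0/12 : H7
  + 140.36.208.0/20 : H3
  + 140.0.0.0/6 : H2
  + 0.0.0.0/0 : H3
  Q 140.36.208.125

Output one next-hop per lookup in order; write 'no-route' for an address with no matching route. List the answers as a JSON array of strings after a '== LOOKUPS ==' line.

Trace:
  + 135.117.76.250/32 (H5) depth=32
  + 140.0.0.0/8 (H4) depth=8
  Q 135.117.76.250: descend 10000111011101010100110011111010 ; hops seen [H5] ; pick H5
  + 135.117.76.0/24 (H5) depth=24
  + 140.36.215.176/28 (H2) depth=28
  + 0.0.0.0/0 (H7) depth=0
  + 135.117.76.248/30 (H5) depth=30
  Q 135.117.76.7: descend 100001110111010101001100 ; hops seen [H7,H5] ; pick H5
  - 140.36.215.176/28 clear@28
  Q 135.117.76.248: descend 100001110111010101001100111110 ; hops seen [H7,H5,H5] ; pick H5
  + 135.0.0.0/8 (H5) depth=8
  + 135.117.64.0/20 (H2) depth=20
  Q 135.117.76.250: descend 10000111011101010100110011111010 ; hops seen [H7,H5,H2,H5,H5,H5] ; pick H5
  + 140.36.215.185/32 (H2) depth=32
  + 135.117.0.0/16 (H3) depth=16
  Q 135.117.76.250: descend 10000111011101010100110011111010 ; hops seen [H7,H5,H3,H2,H5,H5,H5] ; pick H5
  - 135.117.0.0/16 clear@16
  Q 102.129.142.131: descend ε ; hops seen [H7] ; pick H7
  + 128.0.0.0/2 (H3) depth=2
  + 135.117.64.0/20 (H7) depth=20
  Q 135.117.64.13: descend 10000111011101010100 ; hops seen [H7,H3,H5,H7] ; pick H7
  Q 140.0.0.1: descend 1000110000 ; hops seen [H7,H3,H4] ; pick H4
  Q 29.99.134.125: descend ε ; hops seen [H7] ; pick H7
  + 135.117.64.0/20 (H6) depth=20
  + 135.117.76.240/28 (H3) depth=28
  Q 135.117.76.240: descend 1000011101110101010011001111 ; hops seen [H7,H3,H5,H6,H5,H3] ; pick H3
  Q 135.0.0.222: descend 100001110 ; hops seen [H7,H3,H5] ; pick H5
  + 140.36.215.0/24 (H4) depth=24
  + 140.32.0.0/12 (H7) depth=12
  + 140.36.208.0/20 (H3) depth=20
  + 140.0.0.0/6 (H2) depth=6
  + 0.0.0.0/0 (H3) depth=0
  Q 140.36.208.125: descend 100011000010010011010 ; hops seen [H3,H3,H2,H4,H7,H3] ; pick H3

== LOOKUPS ==
["H5","H5","H5","H5","H5","H7","H7","H4","H7","H3","H5","H3"]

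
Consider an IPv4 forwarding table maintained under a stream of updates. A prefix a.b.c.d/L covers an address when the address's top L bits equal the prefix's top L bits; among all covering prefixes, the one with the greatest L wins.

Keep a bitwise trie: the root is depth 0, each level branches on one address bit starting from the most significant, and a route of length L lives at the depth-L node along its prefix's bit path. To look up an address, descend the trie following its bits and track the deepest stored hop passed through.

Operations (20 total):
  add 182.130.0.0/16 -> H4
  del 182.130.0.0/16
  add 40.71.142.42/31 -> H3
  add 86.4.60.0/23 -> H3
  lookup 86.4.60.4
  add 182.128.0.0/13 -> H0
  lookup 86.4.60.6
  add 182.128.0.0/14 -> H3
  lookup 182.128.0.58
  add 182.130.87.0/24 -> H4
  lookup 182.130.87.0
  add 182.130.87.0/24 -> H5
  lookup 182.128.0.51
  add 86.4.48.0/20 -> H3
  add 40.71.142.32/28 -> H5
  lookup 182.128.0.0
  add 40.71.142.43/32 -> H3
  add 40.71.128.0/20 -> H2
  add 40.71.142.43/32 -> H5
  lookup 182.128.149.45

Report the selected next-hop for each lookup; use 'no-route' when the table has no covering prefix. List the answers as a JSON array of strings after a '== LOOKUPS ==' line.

Apply in order:
  add 182.130.0.0/16 -> H4 at depth 16
  - 182.130.0.0/16 clear@16
  add 40.71.142.42/31 -> H3 at depth 31
  add 86.4.60.0/23 -> H3 at depth 23
  Q 86.4.60.4: descend 01010110000001000011110 ; hops seen [H3] ; pick H3
  add 182.128.0.0/13 -> H0 at depth 13
  Q 86.4.60.6: descend 01010110000001000011110 ; hops seen [H3] ; pick H3
  add 182.128.0.0/14 -> H3 at depth 14
  Q 182.128.0.58: descend 10110110100000 ; hops seen [H0,H3] ; pick H3
  add 182.130.87.0/24 -> H4 at depth 24
  Q 182.130.87.0: descend 101101101000001001010111 ; hops seen [H0,H3,H4] ; pick H4
  add 182.130.87.0/24 -> H5 at depth 24
  Q 182.128.0.51: descend 10110110100000 ; hops seen [H0,H3] ; pick H3
  add 86.4.48.0/20 -> H3 at depth 20
  add 40.71.142.32/28 -> H5 at depth 28
  Q 182.128.0.0: descend 10110110100000 ; hops seen [H0,H3] ; pick H3
  add 40.71.142.43/32 -> H3 at depth 32
  add 40.71.128.0/20 -> H2 at depth 20
  add 40.71.142.43/32 -> H5 at depth 32
  Q 182.128.149.45: descend 10110110100000 ; hops seen [H0,H3] ; pick H3

== LOOKUPS ==
["H3","H3","H3","H4","H3","H3","H3"]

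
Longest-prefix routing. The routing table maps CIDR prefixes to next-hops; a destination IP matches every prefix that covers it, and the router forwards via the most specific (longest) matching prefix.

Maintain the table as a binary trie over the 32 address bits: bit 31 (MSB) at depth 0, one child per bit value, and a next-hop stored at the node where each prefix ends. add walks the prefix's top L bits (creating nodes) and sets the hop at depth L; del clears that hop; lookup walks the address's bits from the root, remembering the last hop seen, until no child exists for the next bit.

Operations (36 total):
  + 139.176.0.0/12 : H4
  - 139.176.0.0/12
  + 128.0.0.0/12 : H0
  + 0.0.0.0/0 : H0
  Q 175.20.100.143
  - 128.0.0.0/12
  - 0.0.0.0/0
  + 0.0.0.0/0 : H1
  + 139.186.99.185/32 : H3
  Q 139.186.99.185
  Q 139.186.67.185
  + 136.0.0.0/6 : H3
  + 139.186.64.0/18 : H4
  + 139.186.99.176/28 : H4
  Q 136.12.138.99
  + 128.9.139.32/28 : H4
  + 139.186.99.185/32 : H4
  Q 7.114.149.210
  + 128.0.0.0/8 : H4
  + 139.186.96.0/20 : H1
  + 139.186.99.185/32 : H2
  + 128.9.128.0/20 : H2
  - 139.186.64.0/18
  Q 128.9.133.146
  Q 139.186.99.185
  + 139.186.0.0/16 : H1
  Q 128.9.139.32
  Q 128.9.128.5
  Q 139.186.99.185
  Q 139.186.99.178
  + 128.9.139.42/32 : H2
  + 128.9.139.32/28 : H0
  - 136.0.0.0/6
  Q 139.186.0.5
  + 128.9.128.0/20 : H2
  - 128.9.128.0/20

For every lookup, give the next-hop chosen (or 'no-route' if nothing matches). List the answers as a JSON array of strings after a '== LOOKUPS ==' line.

Apply in order:
  add 139.176.0.0/12 -> H4 at depth 12
  - 139.176.0.0/12 clear@12
  add 128.0.0.0/12 -> H0 at depth 12
  add 0.0.0.0/0 -> H0 at depth 0
  ? 175.20.100.143  path d0:H0→d1:-→d2:-  best=H0
  - 128.0.0.0/12 clear@12
  - 0.0.0.0/0 clear@0
  add 0.0.0.0/0 -> H1 at depth 0
  add 139.186.99.185/32 -> H3 at depth 32
  ? 139.186.99.185  path d0:H1→d1:-→d2:-→d3:-→d4:-→d5:-→d6:-→d7:-→d8:-→d9:-→d10:-→d11:-→d12:-→d13:-→d14:-→d15:-→d16:-→d17:-→d18:-→d19:-→d20:-→d21:-→d22:-→d23:-→d24:-→d25:-→d26:-→d27:-→d28:-→d29:-→d30:-→d31:-→d32:H3  best=H3
  ? 139.186.67.185  path d0:H1→d1:-→d2:-→d3:-→d4:-→d5:-→d6:-→d7:-→d8:-→d9:-→d10:-→d11:-→d12:-→d13:-→d14:-→d15:-→d16:-→d17:-→d18:-  best=H1
  add 136.0.0.0/6 -> H3 at depth 6
  add 139.186.64.0/18 -> H4 at depth 18
  add 139.186.99.176/28 -> H4 at depth 28
  ? 136.12.138.99  path d0:H1→d1:-→d2:-→d3:-→d4:-→d5:-→d6:H3  best=H3
  add 128.9.139.32/28 -> H4 at depth 28
  add 139.186.99.185/32 -> H4 at depth 32
  ? 7.114.149.210  path d0:H1  best=H1
  add 128.0.0.0/8 -> H4 at depth 8
  add 139.186.96.0/20 -> H1 at depth 20
  add 139.186.99.185/32 -> H2 at depth 32
  add 128.9.128.0/20 -> H2 at depth 20
  - 139.186.64.0/18 clear@18
  ? 128.9.133.146  path d0:H1→d1:-→d2:-→d3:-→d4:-→d5:-→d6:-→d7:-→d8:H4→d9:-→d10:-→d11:-→d12:-→d13:-→d14:-→d15:-→d16:-→d17:-→d18:-→d19:-→d20:H2  best=H2
  ? 139.186.99.185  path d0:H1→d1:-→d2:-→d3:-→d4:-→d5:-→d6:H3→d7:-→d8:-→d9:-→d10:-→d11:-→d12:-→d13:-→d14:-→d15:-→d16:-→d17:-→d18:-→d19:-→d20:H1→d21:-→d22:-→d23:-→d24:-→d25:-→d26:-→d27:-→d28:H4→d29:-→d30:-→d31:-→d32:H2  best=H2
  add 139.186.0.0/16 -> H1 at depth 16
  ? 128.9.139.32  path d0:H1→d1:-→d2:-→d3:-→d4:-→d5:-→d6:-→d7:-→d8:H4→d9:-→d10:-→d11:-→d12:-→d13:-→d14:-→d15:-→d16:-→d17:-→d18:-→d19:-→d20:H2→d21:-→d22:-→d23:-→d24:-→d25:-→d26:-→d27:-→d28:H4  best=H4
  ? 128.9.128.5  path d0:H1→d1:-→d2:-→d3:-→d4:-→d5:-→d6:-→d7:-→d8:H4→d9:-→d10:-→d11:-→d12:-→d13:-→d14:-→d15:-→d16:-→d17:-→d18:-→d19:-→d20:H2  best=H2
  ? 139.186.99.185  path d0:H1→d1:-→d2:-→d3:-→d4:-→d5:-→d6:H3→d7:-→d8:-→d9:-→d10:-→d11:-→d12:-→d13:-→d14:-→d15:-→d16:H1→d17:-→d18:-→d19:-→d20:H1→d21:-→d22:-→d23:-→d24:-→d25:-→d26:-→d27:-→d28:H4→d29:-→d30:-→d31:-→d32:H2  best=H2
  ? 139.186.99.178  path d0:H1→d1:-→d2:-→d3:-→d4:-→d5:-→d6:H3→d7:-→d8:-→d9:-→d10:-→d11:-→d12:-→d13:-→d14:-→d15:-→d16:H1→d17:-→d18:-→d19:-→d20:H1→d21:-→d22:-→d23:-→d24:-→d25:-→d26:-→d27:-→d28:H4  best=H4
  add 128.9.139.42/32 -> H2 at depth 32
  add 128.9.139.32/28 -> H0 at depth 28
  - 136.0.0.0/6 clear@6
  ? 139.186.0.5  path d0:H1→d1:-→d2:-→d3:-→d4:-→d5:-→d6:-→d7:-→d8:-→d9:-→d10:-→d11:-→d12:-→d13:-→d14:-→d15:-→d16:H1→d17:-  best=H1
  add 128.9.128.0/20 -> H2 at depth 20
  - 128.9.128.0/20 clear@20

== LOOKUPS ==
["H0","H3","H1","H3","H1","H2","H2","H4","H2","H2","H4","H1"]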